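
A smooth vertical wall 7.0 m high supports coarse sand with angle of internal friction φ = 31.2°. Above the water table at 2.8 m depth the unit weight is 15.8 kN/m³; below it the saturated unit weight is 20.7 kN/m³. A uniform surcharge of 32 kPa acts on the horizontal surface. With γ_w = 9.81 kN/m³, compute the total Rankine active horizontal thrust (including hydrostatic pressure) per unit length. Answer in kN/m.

267 kN/m

K_a = tan²(45° − φ/2) = 0.3175.
γ' = 20.7 − 9.81 = 10.89 kN/m³. h₂ = H − d_w = 4.2 m.
σ'_h: at surface K_a·q = 10.16; at WT K_a(q+γd_w) = 24.21; at base K_a(q+γd_w+γ'h₂) = 38.73 kPa.
P₁ = ½(10.16+24.21)×2.8 = 48.11; P₂ = ½(24.21+38.73)×4.2 = 132.2; P_w = ½γ_w h₂² = 86.52.
Total = 48.11+132.2+86.52 = 266.8 kN/m.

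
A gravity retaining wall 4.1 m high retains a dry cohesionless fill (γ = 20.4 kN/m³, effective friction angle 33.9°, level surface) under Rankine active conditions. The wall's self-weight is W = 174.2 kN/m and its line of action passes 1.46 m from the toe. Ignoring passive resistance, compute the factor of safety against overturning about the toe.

K_a = tan²(45° − 33.9°/2) = 0.2839.
P_a = ½K_aγH² = 0.5×0.2839×20.4×4.1² = 48.68 kN/m, acting at H/3 = 1.367 m above the base.
Overturning moment M_o = P_a × H/3 = 48.68 × 1.367 = 66.53.
Resisting moment M_r = W × 1.46 = 174.2 × 1.46 = 254.3.
FS_overturning = M_r/M_o = 254.3/66.53 = 3.823.

3.82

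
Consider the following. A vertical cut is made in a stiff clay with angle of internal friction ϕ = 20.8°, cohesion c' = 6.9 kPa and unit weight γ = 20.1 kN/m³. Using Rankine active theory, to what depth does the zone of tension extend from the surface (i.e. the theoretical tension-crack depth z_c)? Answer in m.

K_a = tan²(45° − 20.8°/2) = 0.4759; √K_a = 0.6899.
The active pressure is zero where K_a γ z = 2c√K_a, so z_c = 2c/(γ√K_a) = 2×6.9/(20.1×0.6899) = 0.9952 m.

0.995 m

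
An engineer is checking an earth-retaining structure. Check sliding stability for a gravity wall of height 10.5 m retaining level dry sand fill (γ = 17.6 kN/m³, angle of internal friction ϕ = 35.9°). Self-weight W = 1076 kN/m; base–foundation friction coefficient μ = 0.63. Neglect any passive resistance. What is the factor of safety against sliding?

K_a = tan²(45° − 35.9°/2) = 0.2607.
P_a = ½K_aγH² = 0.5×0.2607×17.6×10.5² = 253.0 kN/m, acting at H/3 = 3.500 m above the base.
FS_sliding = μW / P_a = 0.63×1076 / 253.0 = 2.680.

2.68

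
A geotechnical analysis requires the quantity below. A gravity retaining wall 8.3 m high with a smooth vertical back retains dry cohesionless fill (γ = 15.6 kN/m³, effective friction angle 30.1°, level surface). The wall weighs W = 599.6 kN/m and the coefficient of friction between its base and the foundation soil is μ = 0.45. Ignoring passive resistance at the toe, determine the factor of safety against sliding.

K_a = tan²(45° − 30.1°/2) = 0.3320.
P_a = ½K_aγH² = 0.5×0.3320×15.6×8.3² = 178.4 kN/m, acting at H/3 = 2.767 m above the base.
FS_sliding = μW / P_a = 0.45×599.6 / 178.4 = 1.513.

1.51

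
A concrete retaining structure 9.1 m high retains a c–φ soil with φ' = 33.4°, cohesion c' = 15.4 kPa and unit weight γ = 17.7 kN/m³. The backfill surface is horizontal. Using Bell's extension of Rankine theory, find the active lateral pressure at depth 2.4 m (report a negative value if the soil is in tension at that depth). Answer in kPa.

-4.27 kPa

K_a = (1 − sin φ)/(1 + sin φ) = 0.2899.
σ_a = K_a γ z − 2c√K_a = 0.2899×17.7×2.4 − 2×15.4×0.5384 = -4.268 kPa.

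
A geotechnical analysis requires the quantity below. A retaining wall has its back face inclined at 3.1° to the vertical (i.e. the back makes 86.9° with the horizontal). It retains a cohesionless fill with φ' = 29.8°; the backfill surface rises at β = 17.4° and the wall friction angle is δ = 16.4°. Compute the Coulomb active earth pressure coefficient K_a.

0.426

K_a = sin²(α+φ) / [sin²α · sin(α−δ) · (1 + √{sin(φ+δ)sin(φ−β) / (sin(α−δ)sin(α+β))})²].
With α = 86.9°, φ = 29.8°, δ = 16.4°, β = 17.4°: K_a = 0.4260.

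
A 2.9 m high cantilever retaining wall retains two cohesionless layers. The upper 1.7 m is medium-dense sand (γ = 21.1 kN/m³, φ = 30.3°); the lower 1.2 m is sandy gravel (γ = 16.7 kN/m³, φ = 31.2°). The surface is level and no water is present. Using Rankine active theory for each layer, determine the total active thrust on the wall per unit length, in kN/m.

K_a1 = tan²(45°−30.3°/2) = 0.3293; K_a2 = tan²(45°−31.2°/2) = 0.3175.
Layer 1: σ at base = K_a1 γ₁ h₁ = 11.81 kPa; P₁ = ½×11.81×1.7 = 10.04.
Layer 2: σ_v at top = γ₁h₁ = 35.87; σ_h top = K_a2×35.87 = 11.39; σ_h base = K_a2×(35.87+16.7×1.2) = 17.75.
P₂ = ½(11.39+17.75)×1.2 = 17.48. Total P_a = 10.04+17.48 = 27.52 kN/m.

27.5 kN/m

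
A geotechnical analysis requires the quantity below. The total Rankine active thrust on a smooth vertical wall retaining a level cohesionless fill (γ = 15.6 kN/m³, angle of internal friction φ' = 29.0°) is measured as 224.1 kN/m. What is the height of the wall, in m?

9.10 m

K_a = 0.3470. P_a = ½ K_a γ H² ⇒ H = √(2P_a/(K_a γ)).
H = √(2×224.1/(0.3470×15.6)) = 9.100 m.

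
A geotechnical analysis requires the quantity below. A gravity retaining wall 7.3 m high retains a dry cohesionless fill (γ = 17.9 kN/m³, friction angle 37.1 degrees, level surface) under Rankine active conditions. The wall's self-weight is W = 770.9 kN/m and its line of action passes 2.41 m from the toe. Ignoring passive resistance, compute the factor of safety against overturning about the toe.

6.47

K_a = tan²(45° − 37.1°/2) = 0.2475.
P_a = ½K_aγH² = 0.5×0.2475×17.9×7.3² = 118.0 kN/m, acting at H/3 = 2.433 m above the base.
Overturning moment M_o = P_a × H/3 = 118.0 × 2.433 = 287.2.
Resisting moment M_r = W × 2.41 = 770.9 × 2.41 = 1858.
FS_overturning = M_r/M_o = 1858/287.2 = 6.468.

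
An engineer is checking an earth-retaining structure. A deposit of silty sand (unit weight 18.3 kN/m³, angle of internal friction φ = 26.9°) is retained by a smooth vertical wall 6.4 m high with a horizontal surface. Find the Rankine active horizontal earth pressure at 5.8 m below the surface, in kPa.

40.0 kPa

K_a = (1 − sin φ)/(1 + sin φ) = 0.3770.
σ_h = K_a γ z = 0.3770 × 18.3 × 5.8 = 40.01 kPa.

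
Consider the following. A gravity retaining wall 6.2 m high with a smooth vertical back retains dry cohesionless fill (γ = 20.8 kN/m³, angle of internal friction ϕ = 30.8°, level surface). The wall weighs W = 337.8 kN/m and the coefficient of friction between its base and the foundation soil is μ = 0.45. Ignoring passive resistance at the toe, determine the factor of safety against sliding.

K_a = tan²(45° − 30.8°/2) = 0.3227.
P_a = ½K_aγH² = 0.5×0.3227×20.8×6.2² = 129.0 kN/m, acting at H/3 = 2.067 m above the base.
FS_sliding = μW / P_a = 0.45×337.8 / 129.0 = 1.178.

1.18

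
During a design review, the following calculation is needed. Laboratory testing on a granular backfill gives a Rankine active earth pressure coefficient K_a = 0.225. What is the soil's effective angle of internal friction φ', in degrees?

K_a = tan²(45° − φ/2) ⇒ 45° − φ/2 = arctan(√0.225) = 25.38°.
φ = 2(45° − 25.38°) = 39.25°.

39.2°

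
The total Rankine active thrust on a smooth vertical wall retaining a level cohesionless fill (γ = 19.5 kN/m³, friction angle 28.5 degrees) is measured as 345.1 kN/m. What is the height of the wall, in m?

10.00 m

K_a = 0.3540. P_a = ½ K_a γ H² ⇒ H = √(2P_a/(K_a γ)).
H = √(2×345.1/(0.3540×19.5)) = 10.000 m.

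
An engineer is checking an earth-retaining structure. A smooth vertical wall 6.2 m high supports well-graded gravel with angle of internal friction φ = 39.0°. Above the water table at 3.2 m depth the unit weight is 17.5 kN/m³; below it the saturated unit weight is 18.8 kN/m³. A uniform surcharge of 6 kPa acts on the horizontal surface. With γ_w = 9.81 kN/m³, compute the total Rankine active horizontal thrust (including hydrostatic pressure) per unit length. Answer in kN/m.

K_a = tan²(45° − φ/2) = 0.2275.
γ' = 18.8 − 9.81 = 8.990 kN/m³. h₂ = H − d_w = 3.0 m.
σ'_h: at surface K_a·q = 1.365; at WT K_a(q+γd_w) = 14.11; at base K_a(q+γd_w+γ'h₂) = 20.24 kPa.
P₁ = ½(1.365+14.11)×3.2 = 24.75; P₂ = ½(14.11+20.24)×3.0 = 51.52; P_w = ½γ_w h₂² = 44.14.
Total = 24.75+51.52+44.14 = 120.4 kN/m.

120 kN/m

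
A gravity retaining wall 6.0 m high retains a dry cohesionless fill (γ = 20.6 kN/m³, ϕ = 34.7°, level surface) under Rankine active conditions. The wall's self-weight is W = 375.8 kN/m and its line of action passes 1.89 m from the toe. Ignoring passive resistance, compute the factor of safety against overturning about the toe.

3.49

K_a = tan²(45° − 34.7°/2) = 0.2745.
P_a = ½K_aγH² = 0.5×0.2745×20.6×6.0² = 101.8 kN/m, acting at H/3 = 2.000 m above the base.
Overturning moment M_o = P_a × H/3 = 101.8 × 2.000 = 203.5.
Resisting moment M_r = W × 1.89 = 375.8 × 1.89 = 710.3.
FS_overturning = M_r/M_o = 710.3/203.5 = 3.489.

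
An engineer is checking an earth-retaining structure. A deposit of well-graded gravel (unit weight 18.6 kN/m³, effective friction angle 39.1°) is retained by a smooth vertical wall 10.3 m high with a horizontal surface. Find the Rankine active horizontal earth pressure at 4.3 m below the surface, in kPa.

18.1 kPa

K_a = (1 − sin φ)/(1 + sin φ) = 0.2265.
σ_h = K_a γ z = 0.2265 × 18.6 × 4.3 = 18.11 kPa.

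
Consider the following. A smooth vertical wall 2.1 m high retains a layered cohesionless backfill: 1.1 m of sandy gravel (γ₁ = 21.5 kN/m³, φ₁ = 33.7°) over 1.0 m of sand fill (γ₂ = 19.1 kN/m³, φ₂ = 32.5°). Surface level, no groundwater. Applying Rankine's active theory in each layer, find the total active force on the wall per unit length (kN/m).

K_a1 = tan²(45°−33.7°/2) = 0.2863; K_a2 = tan²(45°−32.5°/2) = 0.3010.
Layer 1: σ at base = K_a1 γ₁ h₁ = 6.771 kPa; P₁ = ½×6.771×1.1 = 3.724.
Layer 2: σ_v at top = γ₁h₁ = 23.65; σ_h top = K_a2×23.65 = 7.118; σ_h base = K_a2×(23.65+19.1×1.0) = 12.87.
P₂ = ½(7.118+12.87)×1.0 = 9.993. Total P_a = 3.724+9.993 = 13.72 kN/m.

13.7 kN/m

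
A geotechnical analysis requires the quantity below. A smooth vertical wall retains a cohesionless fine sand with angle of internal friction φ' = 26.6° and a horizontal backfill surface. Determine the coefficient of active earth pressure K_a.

0.381

K_a = tan²(45° − φ/2) = tan²(31.70°) = 0.3814.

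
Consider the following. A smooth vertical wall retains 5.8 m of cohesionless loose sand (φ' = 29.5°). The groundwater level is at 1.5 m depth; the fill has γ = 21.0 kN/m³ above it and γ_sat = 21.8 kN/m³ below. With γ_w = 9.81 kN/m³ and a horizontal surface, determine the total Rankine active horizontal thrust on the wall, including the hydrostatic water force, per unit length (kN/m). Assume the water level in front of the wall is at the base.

K_a = tan²(45° − φ/2) = 0.3401.
γ' = 21.8 − 9.81 = 11.99 kN/m³. Depth below WT = 4.3 m.
σ'_h at WT = K_a γ d_w = 10.71 kPa; at base = 10.71 + K_a γ' × 4.3 = 28.25 kPa.
P₁ (0–1.5 m) = ½×10.71×1.5 = 8.035. P₂ (1.5–5.8 m) = ½(10.71+28.25)×4.3 = 83.77.
P_w = ½ γ_w h₂² = 0.5×9.81×4.3² = 90.69. Total = 8.035+83.77+90.69 = 182.5 kN/m.

182 kN/m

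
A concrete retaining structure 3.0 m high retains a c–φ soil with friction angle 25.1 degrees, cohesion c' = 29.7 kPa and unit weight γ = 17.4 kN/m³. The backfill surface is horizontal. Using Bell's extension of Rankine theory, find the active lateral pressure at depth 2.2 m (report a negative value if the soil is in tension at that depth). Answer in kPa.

-22.3 kPa

K_a = (1 − sin φ)/(1 + sin φ) = 0.4043.
σ_a = K_a γ z − 2c√K_a = 0.4043×17.4×2.2 − 2×29.7×0.6358 = -22.29 kPa.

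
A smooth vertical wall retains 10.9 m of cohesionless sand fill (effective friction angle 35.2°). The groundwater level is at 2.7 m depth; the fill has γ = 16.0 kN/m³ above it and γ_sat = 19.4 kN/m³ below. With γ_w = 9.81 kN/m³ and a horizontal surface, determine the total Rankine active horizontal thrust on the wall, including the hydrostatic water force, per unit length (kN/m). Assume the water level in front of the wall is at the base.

K_a = tan²(45° − φ/2) = 0.2687.
γ' = 19.4 − 9.81 = 9.590 kN/m³. Depth below WT = 8.2 m.
σ'_h at WT = K_a γ d_w = 11.61 kPa; at base = 11.61 + K_a γ' × 8.2 = 32.74 kPa.
P₁ (0–2.7 m) = ½×11.61×2.7 = 15.67. P₂ (2.7–10.9 m) = ½(11.61+32.74)×8.2 = 181.8.
P_w = ½ γ_w h₂² = 0.5×9.81×8.2² = 329.8. Total = 15.67+181.8+329.8 = 527.3 kN/m.

527 kN/m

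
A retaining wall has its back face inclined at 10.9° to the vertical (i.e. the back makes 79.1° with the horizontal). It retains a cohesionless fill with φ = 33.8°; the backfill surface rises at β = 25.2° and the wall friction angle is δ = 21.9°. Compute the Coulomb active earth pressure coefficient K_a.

K_a = sin²(α+φ) / [sin²α · sin(α−δ) · (1 + √{sin(φ+δ)sin(φ−β) / (sin(α−δ)sin(α+β))})²].
With α = 79.1°, φ = 33.8°, δ = 21.9°, β = 25.2°: K_a = 0.5423.

0.542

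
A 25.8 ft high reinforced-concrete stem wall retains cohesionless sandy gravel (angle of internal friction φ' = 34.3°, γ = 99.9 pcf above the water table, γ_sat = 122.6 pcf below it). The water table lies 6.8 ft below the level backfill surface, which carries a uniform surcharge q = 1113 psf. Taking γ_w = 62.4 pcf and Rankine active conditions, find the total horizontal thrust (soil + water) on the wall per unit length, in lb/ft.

26600 lb/ft

K_a = tan²(45° − φ/2) = 0.2792.
γ' = 122.6 − 62.4 = 60.20 pcf. h₂ = H − d_w = 19.0 ft.
σ'_h: at surface K_a·q = 310.7; at WT K_a(q+γd_w) = 500.3; at base K_a(q+γd_w+γ'h₂) = 819.6 psf.
P₁ = ½(310.7+500.3)×6.8 = 2758; P₂ = ½(500.3+819.6)×19.0 = 12540; P_w = ½γ_w h₂² = 11260.
Total = 2758+12540+11260 = 26560 lb/ft.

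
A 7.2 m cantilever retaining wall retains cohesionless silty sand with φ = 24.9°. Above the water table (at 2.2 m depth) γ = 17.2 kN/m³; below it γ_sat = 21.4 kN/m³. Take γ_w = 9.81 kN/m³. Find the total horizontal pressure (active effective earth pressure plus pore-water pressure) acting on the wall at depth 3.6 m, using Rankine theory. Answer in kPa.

35.8 kPa

K_a = (1 − sin φ)/(1 + sin φ) = 0.4074.
γ' = 21.4 − 9.81 = 11.59 kN/m³.
Effective vertical stress at 3.6 m: σ'_v = 17.2×2.2 + 11.59×1.40 = 54.07 kPa.
σ'_h = K_a σ'_v = 0.4074 × 54.07 = 22.03 kPa; u = γ_w × 1.40 = 13.73 kPa.
Total σ_h = 22.03 + 13.73 = 35.76 kPa.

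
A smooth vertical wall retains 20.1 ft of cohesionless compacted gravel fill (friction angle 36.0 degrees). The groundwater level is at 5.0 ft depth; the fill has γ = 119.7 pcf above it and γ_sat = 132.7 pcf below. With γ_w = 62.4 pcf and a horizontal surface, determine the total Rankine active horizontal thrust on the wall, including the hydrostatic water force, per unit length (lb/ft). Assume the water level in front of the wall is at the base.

11900 lb/ft

K_a = tan²(45° − φ/2) = 0.2596.
γ' = 132.7 − 62.4 = 70.30 pcf. Depth below WT = 15.1 ft.
σ'_h at WT = K_a γ d_w = 155.4 psf; at base = 155.4 + K_a γ' × 15.1 = 431.0 psf.
P₁ (0–5.0 ft) = ½×155.4×5.0 = 388.5. P₂ (5.0–20.1 ft) = ½(155.4+431.0)×15.1 = 4427.
P_w = ½ γ_w h₂² = 0.5×62.4×15.1² = 7114. Total = 388.5+4427+7114 = 11930 lb/ft.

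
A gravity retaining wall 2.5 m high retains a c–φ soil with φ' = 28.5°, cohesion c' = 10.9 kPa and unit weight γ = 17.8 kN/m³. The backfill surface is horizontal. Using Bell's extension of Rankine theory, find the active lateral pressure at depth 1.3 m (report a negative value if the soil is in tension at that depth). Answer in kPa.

K_a = (1 − sin φ)/(1 + sin φ) = 0.3540.
σ_a = K_a γ z − 2c√K_a = 0.3540×17.8×1.3 − 2×10.9×0.5949 = -4.779 kPa.

-4.78 kPa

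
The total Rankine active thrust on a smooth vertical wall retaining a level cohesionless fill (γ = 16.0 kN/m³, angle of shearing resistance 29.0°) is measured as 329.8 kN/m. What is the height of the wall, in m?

10.9 m

K_a = 0.3470. P_a = ½ K_a γ H² ⇒ H = √(2P_a/(K_a γ)).
H = √(2×329.8/(0.3470×16.0)) = 10.90 m.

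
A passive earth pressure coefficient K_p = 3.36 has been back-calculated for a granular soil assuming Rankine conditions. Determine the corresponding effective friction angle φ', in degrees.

K_p = (1+sin φ)/(1−sin φ) ⇒ sin φ = (K_p − 1)/(K_p + 1) = 0.5413.
φ = arcsin(0.5413) = 32.77°.

32.8°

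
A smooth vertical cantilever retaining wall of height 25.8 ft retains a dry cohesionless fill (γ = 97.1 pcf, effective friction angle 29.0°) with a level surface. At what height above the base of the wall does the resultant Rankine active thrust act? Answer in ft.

8.60 ft

K_a = 0.3470.
The pressure distribution is triangular, so the resultant acts at H/3 above the base = 25.8/3 = 8.600 ft.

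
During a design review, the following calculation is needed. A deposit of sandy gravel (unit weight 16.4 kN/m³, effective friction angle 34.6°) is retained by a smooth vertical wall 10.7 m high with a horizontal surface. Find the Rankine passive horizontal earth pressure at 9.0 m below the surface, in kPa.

535 kPa

K_p = (1 + sin φ)/(1 − sin φ) = 3.628.
σ_h = K_p γ z = 3.628 × 16.4 × 9.0 = 535.5 kPa.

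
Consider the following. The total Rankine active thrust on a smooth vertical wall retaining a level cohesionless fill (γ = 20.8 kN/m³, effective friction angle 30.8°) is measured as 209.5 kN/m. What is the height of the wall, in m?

K_a = 0.3227. P_a = ½ K_a γ H² ⇒ H = √(2P_a/(K_a γ)).
H = √(2×209.5/(0.3227×20.8)) = 7.901 m.

7.90 m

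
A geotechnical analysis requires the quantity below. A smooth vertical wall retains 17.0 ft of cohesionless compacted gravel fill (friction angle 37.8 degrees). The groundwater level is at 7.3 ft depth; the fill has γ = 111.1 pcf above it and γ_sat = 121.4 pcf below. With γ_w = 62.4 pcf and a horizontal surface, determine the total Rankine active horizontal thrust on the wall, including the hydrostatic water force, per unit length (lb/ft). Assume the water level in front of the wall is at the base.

K_a = tan²(45° − φ/2) = 0.2400.
γ' = 121.4 − 62.4 = 59.00 pcf. Depth below WT = 9.7 ft.
σ'_h at WT = K_a γ d_w = 194.6 psf; at base = 194.6 + K_a γ' × 9.7 = 332.0 psf.
P₁ (0–7.3 ft) = ½×194.6×7.3 = 710.5. P₂ (7.3–17.0 ft) = ½(194.6+332.0)×9.7 = 2554.
P_w = ½ γ_w h₂² = 0.5×62.4×9.7² = 2936. Total = 710.5+2554+2936 = 6200 lb/ft.

6200 lb/ft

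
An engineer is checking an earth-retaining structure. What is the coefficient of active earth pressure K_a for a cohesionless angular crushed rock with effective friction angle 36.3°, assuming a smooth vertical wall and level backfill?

K_a = (1 − sin φ)/(1 + sin φ) = (1 − sin 36.3°)/(1 + sin 36.3°) = 0.2563.

0.256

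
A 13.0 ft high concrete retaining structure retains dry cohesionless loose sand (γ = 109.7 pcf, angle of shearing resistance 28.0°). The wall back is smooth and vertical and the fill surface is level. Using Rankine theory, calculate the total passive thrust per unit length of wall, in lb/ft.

K_p = tan²(45° + φ/2) = 2.770.
P_p = ½ K_p γ H² = 0.5 × 2.770 × 109.7 × 13.0² = 25680 lb/ft.

25700 lb/ft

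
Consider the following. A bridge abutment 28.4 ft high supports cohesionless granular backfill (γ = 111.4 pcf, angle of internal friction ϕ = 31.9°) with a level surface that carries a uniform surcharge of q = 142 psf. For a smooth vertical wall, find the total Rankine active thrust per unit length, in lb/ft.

K_a = tan²(45° − φ/2) = 0.3085.
Soil triangle: ½ K_a γ H² = 0.5×0.3085×111.4×28.4² = 13860 lb/ft.
Surcharge rectangle: K_a q H = 0.3085×142×28.4 = 1244 lb/ft.
Total = 13860 + 1244 = 15100 lb/ft.

15100 lb/ft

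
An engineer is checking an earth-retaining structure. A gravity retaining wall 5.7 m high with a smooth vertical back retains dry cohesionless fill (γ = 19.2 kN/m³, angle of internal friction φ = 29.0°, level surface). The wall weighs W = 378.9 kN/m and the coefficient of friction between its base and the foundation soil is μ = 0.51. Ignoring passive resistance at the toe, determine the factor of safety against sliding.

K_a = tan²(45° − 29.0°/2) = 0.3470.
P_a = ½K_aγH² = 0.5×0.3470×19.2×5.7² = 108.2 kN/m, acting at H/3 = 1.900 m above the base.
FS_sliding = μW / P_a = 0.51×378.9 / 108.2 = 1.786.

1.79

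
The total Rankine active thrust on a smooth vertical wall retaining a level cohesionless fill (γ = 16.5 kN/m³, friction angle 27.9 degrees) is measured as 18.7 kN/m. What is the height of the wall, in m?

2.50 m

K_a = 0.3625. P_a = ½ K_a γ H² ⇒ H = √(2P_a/(K_a γ)).
H = √(2×18.7/(0.3625×16.5)) = 2.501 m.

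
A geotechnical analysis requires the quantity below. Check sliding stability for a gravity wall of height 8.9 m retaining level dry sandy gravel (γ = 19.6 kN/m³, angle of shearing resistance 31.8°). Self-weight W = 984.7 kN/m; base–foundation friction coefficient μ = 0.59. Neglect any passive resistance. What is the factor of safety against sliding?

2.42

K_a = tan²(45° − 31.8°/2) = 0.3098.
P_a = ½K_aγH² = 0.5×0.3098×19.6×8.9² = 240.5 kN/m, acting at H/3 = 2.967 m above the base.
FS_sliding = μW / P_a = 0.59×984.7 / 240.5 = 2.416.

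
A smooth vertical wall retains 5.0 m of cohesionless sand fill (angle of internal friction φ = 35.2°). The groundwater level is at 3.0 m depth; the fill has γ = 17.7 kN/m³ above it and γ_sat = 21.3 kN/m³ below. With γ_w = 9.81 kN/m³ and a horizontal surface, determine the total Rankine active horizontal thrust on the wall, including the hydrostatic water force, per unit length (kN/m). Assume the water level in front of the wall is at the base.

K_a = tan²(45° − φ/2) = 0.2687.
γ' = 21.3 − 9.81 = 11.49 kN/m³. Depth below WT = 2.0 m.
σ'_h at WT = K_a γ d_w = 14.27 kPa; at base = 14.27 + K_a γ' × 2.0 = 20.44 kPa.
P₁ (0–3.0 m) = ½×14.27×3.0 = 21.40. P₂ (3.0–5.0 m) = ½(14.27+20.44)×2.0 = 34.71.
P_w = ½ γ_w h₂² = 0.5×9.81×2.0² = 19.62. Total = 21.40+34.71+19.62 = 75.73 kN/m.

75.7 kN/m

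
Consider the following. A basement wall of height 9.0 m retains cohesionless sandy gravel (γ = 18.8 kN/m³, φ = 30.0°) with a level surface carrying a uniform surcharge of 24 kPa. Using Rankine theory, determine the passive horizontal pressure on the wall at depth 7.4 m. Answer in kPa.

K_p = (1 + sin φ)/(1 − sin φ) = 3.000.
σ_v = γz + q = 18.8 × 7.4 + 24 = 163.1 kPa.
σ_h = K_p σ_v = 3.000 × 163.1 = 489.4 kPa.

489 kPa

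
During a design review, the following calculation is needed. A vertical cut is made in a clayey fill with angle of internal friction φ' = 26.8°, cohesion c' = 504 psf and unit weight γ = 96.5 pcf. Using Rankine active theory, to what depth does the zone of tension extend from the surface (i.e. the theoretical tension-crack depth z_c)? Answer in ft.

K_a = tan²(45° − 26.8°/2) = 0.3785; √K_a = 0.6152.
The active pressure is zero where K_a γ z = 2c√K_a, so z_c = 2c/(γ√K_a) = 2×504/(96.5×0.6152) = 16.98 ft.

17.0 ft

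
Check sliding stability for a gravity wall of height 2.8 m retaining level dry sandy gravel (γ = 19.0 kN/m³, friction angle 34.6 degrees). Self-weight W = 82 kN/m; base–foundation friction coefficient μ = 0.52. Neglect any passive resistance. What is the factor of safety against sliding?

2.08

K_a = tan²(45° − 34.6°/2) = 0.2756.
P_a = ½K_aγH² = 0.5×0.2756×19.0×2.8² = 20.53 kN/m, acting at H/3 = 0.9333 m above the base.
FS_sliding = μW / P_a = 0.52×82 / 20.53 = 2.077.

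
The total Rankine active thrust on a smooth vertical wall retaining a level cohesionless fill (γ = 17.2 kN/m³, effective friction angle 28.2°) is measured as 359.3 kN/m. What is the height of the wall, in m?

K_a = 0.3582. P_a = ½ K_a γ H² ⇒ H = √(2P_a/(K_a γ)).
H = √(2×359.3/(0.3582×17.2)) = 10.80 m.

10.8 m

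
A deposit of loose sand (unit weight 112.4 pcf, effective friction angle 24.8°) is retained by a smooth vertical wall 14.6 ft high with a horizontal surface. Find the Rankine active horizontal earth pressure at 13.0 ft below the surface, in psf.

598 psf

K_a = (1 − sin φ)/(1 + sin φ) = 0.4090.
σ_h = K_a γ z = 0.4090 × 112.4 × 13.0 = 597.6 psf.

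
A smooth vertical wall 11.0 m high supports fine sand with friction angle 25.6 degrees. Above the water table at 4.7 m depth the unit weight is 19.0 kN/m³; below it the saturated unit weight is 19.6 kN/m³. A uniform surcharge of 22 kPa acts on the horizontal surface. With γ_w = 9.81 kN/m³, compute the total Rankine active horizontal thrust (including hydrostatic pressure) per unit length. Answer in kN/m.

674 kN/m

K_a = tan²(45° − φ/2) = 0.3966.
γ' = 19.6 − 9.81 = 9.790 kN/m³. h₂ = H − d_w = 6.3 m.
σ'_h: at surface K_a·q = 8.724; at WT K_a(q+γd_w) = 44.14; at base K_a(q+γd_w+γ'h₂) = 68.60 kPa.
P₁ = ½(8.724+44.14)×4.7 = 124.2; P₂ = ½(44.14+68.60)×6.3 = 355.1; P_w = ½γ_w h₂² = 194.7.
Total = 124.2+355.1+194.7 = 674.0 kN/m.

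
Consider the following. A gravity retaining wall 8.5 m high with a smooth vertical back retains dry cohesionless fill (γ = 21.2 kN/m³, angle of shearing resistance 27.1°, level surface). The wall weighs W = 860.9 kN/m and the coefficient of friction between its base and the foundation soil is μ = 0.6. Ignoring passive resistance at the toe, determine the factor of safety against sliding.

K_a = tan²(45° − 27.1°/2) = 0.3741.
P_a = ½K_aγH² = 0.5×0.3741×21.2×8.5² = 286.5 kN/m, acting at H/3 = 2.833 m above the base.
FS_sliding = μW / P_a = 0.6×860.9 / 286.5 = 1.803.

1.80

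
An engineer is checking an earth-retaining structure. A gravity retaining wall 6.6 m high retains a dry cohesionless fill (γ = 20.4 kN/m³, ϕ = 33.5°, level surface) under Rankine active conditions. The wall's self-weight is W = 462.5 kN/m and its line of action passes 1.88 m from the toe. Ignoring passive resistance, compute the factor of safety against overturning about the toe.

K_a = tan²(45° − 33.5°/2) = 0.2887.
P_a = ½K_aγH² = 0.5×0.2887×20.4×6.6² = 128.3 kN/m, acting at H/3 = 2.200 m above the base.
Overturning moment M_o = P_a × H/3 = 128.3 × 2.200 = 282.2.
Resisting moment M_r = W × 1.88 = 462.5 × 1.88 = 869.5.
FS_overturning = M_r/M_o = 869.5/282.2 = 3.081.

3.08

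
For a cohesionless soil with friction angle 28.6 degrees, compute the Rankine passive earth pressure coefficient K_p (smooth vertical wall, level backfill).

K_p = (1 + sin φ)/(1 − sin φ) = tan²(45° + 28.6°/2) = 2.837.

2.84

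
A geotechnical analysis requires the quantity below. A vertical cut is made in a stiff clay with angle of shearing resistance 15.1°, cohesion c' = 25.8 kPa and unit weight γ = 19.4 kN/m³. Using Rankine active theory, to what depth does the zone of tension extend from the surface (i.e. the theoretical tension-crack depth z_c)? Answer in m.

K_a = tan²(45° − 15.1°/2) = 0.5867; √K_a = 0.7659.
The active pressure is zero where K_a γ z = 2c√K_a, so z_c = 2c/(γ√K_a) = 2×25.8/(19.4×0.7659) = 3.473 m.

3.47 m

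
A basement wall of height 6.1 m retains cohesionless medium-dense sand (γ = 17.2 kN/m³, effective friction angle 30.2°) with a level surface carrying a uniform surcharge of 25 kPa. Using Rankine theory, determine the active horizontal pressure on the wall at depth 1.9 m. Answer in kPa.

K_a = (1 − sin φ)/(1 + sin φ) = 0.3307.
σ_v = γz + q = 17.2 × 1.9 + 25 = 57.68 kPa.
σ_h = K_a σ_v = 0.3307 × 57.68 = 19.07 kPa.

19.1 kPa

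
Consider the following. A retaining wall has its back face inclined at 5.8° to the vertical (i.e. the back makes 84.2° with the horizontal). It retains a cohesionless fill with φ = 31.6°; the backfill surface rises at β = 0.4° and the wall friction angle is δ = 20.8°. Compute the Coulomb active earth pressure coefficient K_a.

0.325

K_a = sin²(α+φ) / [sin²α · sin(α−δ) · (1 + √{sin(φ+δ)sin(φ−β) / (sin(α−δ)sin(α+β))})²].
With α = 84.2°, φ = 31.6°, δ = 20.8°, β = 0.4°: K_a = 0.3249.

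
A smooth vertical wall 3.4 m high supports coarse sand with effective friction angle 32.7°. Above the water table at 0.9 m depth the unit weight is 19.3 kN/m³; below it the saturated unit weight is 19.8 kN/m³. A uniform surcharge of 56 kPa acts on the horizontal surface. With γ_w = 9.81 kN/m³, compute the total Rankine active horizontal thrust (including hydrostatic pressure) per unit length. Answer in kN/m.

K_a = tan²(45° − φ/2) = 0.2985.
γ' = 19.8 − 9.81 = 9.990 kN/m³. h₂ = H − d_w = 2.5 m.
σ'_h: at surface K_a·q = 16.72; at WT K_a(q+γd_w) = 21.90; at base K_a(q+γd_w+γ'h₂) = 29.36 kPa.
P₁ = ½(16.72+21.90)×0.9 = 17.38; P₂ = ½(21.90+29.36)×2.5 = 64.07; P_w = ½γ_w h₂² = 30.66.
Total = 17.38+64.07+30.66 = 112.1 kN/m.

112 kN/m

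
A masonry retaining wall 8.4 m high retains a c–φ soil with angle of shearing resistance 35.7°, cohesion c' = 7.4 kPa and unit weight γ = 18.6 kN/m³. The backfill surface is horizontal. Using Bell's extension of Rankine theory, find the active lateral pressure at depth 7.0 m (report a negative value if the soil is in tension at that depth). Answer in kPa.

K_a = (1 − sin φ)/(1 + sin φ) = 0.2630.
σ_a = K_a γ z − 2c√K_a = 0.2630×18.6×7.0 − 2×7.4×0.5128 = 26.65 kPa.

26.7 kPa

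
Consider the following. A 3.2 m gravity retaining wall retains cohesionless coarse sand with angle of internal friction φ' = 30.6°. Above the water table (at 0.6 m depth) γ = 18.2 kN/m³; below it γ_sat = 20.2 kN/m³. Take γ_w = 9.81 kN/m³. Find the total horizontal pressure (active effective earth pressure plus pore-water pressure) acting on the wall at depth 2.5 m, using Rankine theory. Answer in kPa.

K_a = (1 − sin φ)/(1 + sin φ) = 0.3253.
γ' = 20.2 − 9.81 = 10.39 kN/m³.
Effective vertical stress at 2.5 m: σ'_v = 18.2×0.6 + 10.39×1.90 = 30.66 kPa.
σ'_h = K_a σ'_v = 0.3253 × 30.66 = 9.975 kPa; u = γ_w × 1.90 = 18.64 kPa.
Total σ_h = 9.975 + 18.64 = 28.61 kPa.

28.6 kPa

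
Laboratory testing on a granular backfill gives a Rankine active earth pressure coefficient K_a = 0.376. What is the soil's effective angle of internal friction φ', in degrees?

27.0°

K_a = tan²(45° − φ/2) ⇒ 45° − φ/2 = arctan(√0.376) = 31.52°.
φ = 2(45° − 31.52°) = 26.97°.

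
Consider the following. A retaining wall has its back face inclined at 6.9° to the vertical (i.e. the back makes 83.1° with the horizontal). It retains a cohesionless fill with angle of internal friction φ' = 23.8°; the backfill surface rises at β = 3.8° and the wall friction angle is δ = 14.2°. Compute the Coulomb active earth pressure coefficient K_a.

K_a = sin²(α+φ) / [sin²α · sin(α−δ) · (1 + √{sin(φ+δ)sin(φ−β) / (sin(α−δ)sin(α+β))})²].
With α = 83.1°, φ = 23.8°, δ = 14.2°, β = 3.8°: K_a = 0.4574.

0.457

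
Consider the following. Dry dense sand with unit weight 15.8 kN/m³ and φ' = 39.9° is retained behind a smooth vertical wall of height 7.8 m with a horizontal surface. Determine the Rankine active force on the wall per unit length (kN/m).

105 kN/m

K_a = tan²(45° − φ/2) = 0.2184.
P_a = ½ K_a γ H² = 0.5 × 0.2184 × 15.8 × 7.8² = 105.0 kN/m.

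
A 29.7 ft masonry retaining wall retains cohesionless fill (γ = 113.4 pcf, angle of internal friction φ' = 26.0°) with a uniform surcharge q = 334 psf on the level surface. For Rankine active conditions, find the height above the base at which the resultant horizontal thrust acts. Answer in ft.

K_a = 0.3905.
Triangular part P₁ = ½K_aγH² = 19530 at H/3 = 9.900 ft; rectangular part P₂ = K_a q H = 3873 at H/2 = 14.85 ft.
ȳ = (P₁·9.900 + P₂·14.85)/(P₁+P₂) = 10.72 ft.

10.7 ft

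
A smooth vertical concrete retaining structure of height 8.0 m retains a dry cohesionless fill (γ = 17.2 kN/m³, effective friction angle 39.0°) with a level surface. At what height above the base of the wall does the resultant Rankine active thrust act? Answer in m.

K_a = 0.2275.
The pressure distribution is triangular, so the resultant acts at H/3 above the base = 8.0/3 = 2.667 m.

2.67 m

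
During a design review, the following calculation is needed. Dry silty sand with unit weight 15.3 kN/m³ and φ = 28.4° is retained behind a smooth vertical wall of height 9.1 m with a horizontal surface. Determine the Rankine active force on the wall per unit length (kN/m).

K_a = tan²(45° − φ/2) = 0.3554.
P_a = ½ K_a γ H² = 0.5 × 0.3554 × 15.3 × 9.1² = 225.1 kN/m.

225 kN/m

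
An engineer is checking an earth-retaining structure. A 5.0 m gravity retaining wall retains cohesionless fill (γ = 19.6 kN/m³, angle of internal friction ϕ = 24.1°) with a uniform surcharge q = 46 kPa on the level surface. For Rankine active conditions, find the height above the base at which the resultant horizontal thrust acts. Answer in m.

K_a = 0.4201.
Triangular part P₁ = ½K_aγH² = 102.9 at H/3 = 1.667 m; rectangular part P₂ = K_a q H = 96.63 at H/2 = 2.500 m.
ȳ = (P₁·1.667 + P₂·2.500)/(P₁+P₂) = 2.070 m.

2.07 m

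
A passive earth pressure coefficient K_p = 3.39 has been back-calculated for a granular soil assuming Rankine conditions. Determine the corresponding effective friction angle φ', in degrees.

33.0°

K_p = (1+sin φ)/(1−sin φ) ⇒ sin φ = (K_p − 1)/(K_p + 1) = 0.5444.
φ = arcsin(0.5444) = 32.98°.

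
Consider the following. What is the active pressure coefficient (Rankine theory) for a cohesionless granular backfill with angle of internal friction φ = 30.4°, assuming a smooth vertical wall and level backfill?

0.328

K_a = tan²(45° − φ/2) = tan²(29.80°) = 0.3280.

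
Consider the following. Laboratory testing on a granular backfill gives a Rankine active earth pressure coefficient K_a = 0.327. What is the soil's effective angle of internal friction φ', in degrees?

K_a = tan²(45° − φ/2) ⇒ 45° − φ/2 = arctan(√0.327) = 29.76°.
φ = 2(45° − 29.76°) = 30.47°.

30.5°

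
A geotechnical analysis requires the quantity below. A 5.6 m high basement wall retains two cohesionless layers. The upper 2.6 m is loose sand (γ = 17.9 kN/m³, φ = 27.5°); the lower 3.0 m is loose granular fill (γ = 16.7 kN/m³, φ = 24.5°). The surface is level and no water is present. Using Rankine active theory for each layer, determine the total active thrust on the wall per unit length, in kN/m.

111 kN/m

K_a1 = tan²(45°−27.5°/2) = 0.3682; K_a2 = tan²(45°−24.5°/2) = 0.4137.
Layer 1: σ at base = K_a1 γ₁ h₁ = 17.14 kPa; P₁ = ½×17.14×2.6 = 22.28.
Layer 2: σ_v at top = γ₁h₁ = 46.54; σ_h top = K_a2×46.54 = 19.26; σ_h base = K_a2×(46.54+16.7×3.0) = 39.98.
P₂ = ½(19.26+39.98)×3.0 = 88.86. Total P_a = 22.28+88.86 = 111.1 kN/m.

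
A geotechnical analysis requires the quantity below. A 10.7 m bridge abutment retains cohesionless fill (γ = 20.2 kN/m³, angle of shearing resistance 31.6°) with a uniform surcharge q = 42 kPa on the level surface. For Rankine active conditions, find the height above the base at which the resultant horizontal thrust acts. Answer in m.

4.07 m

K_a = 0.3123.
Triangular part P₁ = ½K_aγH² = 361.2 at H/3 = 3.567 m; rectangular part P₂ = K_a q H = 140.4 at H/2 = 5.350 m.
ȳ = (P₁·3.567 + P₂·5.350)/(P₁+P₂) = 4.066 m.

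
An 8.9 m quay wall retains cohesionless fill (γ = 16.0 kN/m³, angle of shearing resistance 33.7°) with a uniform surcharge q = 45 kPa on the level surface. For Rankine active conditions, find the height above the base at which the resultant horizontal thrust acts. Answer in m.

K_a = 0.2863.
Triangular part P₁ = ½K_aγH² = 181.4 at H/3 = 2.967 m; rectangular part P₂ = K_a q H = 114.7 at H/2 = 4.450 m.
ȳ = (P₁·2.967 + P₂·4.450)/(P₁+P₂) = 3.541 m.

3.54 m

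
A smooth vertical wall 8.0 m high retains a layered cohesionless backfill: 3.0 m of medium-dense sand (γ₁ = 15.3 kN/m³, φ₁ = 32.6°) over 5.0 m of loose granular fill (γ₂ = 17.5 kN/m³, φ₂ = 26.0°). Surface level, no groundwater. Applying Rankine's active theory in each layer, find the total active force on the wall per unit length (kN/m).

196 kN/m

K_a1 = tan²(45°−32.6°/2) = 0.2997; K_a2 = tan²(45°−26.0°/2) = 0.3905.
Layer 1: σ at base = K_a1 γ₁ h₁ = 13.76 kPa; P₁ = ½×13.76×3.0 = 20.64.
Layer 2: σ_v at top = γ₁h₁ = 45.90; σ_h top = K_a2×45.90 = 17.92; σ_h base = K_a2×(45.90+17.5×5.0) = 52.09.
P₂ = ½(17.92+52.09)×5.0 = 175.0. Total P_a = 20.64+175.0 = 195.7 kN/m.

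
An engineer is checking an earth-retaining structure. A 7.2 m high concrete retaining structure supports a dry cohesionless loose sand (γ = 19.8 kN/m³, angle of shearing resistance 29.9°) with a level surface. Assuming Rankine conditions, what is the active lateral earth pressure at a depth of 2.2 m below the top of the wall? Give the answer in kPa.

K_a = (1 − sin φ)/(1 + sin φ) = 0.3347.
σ_h = K_a γ z = 0.3347 × 19.8 × 2.2 = 14.58 kPa.

14.6 kPa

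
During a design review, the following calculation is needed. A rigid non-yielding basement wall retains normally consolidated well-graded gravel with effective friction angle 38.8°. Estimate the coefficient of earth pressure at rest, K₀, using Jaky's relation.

0.373

K₀ = 1 − sin φ' = 1 − sin 38.8° = 0.3734.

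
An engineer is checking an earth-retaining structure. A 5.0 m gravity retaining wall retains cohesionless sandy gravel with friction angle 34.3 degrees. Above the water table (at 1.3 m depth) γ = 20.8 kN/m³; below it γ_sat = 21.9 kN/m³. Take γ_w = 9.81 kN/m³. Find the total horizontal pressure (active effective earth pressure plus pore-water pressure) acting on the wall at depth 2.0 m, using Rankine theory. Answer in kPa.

K_a = (1 − sin φ)/(1 + sin φ) = 0.2792.
γ' = 21.9 − 9.81 = 12.09 kN/m³.
Effective vertical stress at 2.0 m: σ'_v = 20.8×1.3 + 12.09×0.700 = 35.50 kPa.
σ'_h = K_a σ'_v = 0.2792 × 35.50 = 9.911 kPa; u = γ_w × 0.700 = 6.867 kPa.
Total σ_h = 9.911 + 6.867 = 16.78 kPa.

16.8 kPa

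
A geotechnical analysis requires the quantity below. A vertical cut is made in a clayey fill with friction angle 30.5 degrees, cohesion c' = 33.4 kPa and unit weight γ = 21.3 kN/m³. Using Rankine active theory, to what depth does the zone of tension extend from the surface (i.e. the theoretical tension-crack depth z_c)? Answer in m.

5.49 m

K_a = tan²(45° − 30.5°/2) = 0.3267; √K_a = 0.5715.
The active pressure is zero where K_a γ z = 2c√K_a, so z_c = 2c/(γ√K_a) = 2×33.4/(21.3×0.5715) = 5.487 m.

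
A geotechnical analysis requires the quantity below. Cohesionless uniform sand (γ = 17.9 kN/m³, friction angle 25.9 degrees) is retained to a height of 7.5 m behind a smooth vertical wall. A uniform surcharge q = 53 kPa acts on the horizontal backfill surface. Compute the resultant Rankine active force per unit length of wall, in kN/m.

K_a = tan²(45° − φ/2) = 0.3920.
Soil triangle: ½ K_a γ H² = 0.5×0.3920×17.9×7.5² = 197.3 kN/m.
Surcharge rectangle: K_a q H = 0.3920×53×7.5 = 155.8 kN/m.
Total = 197.3 + 155.8 = 353.1 kN/m.

353 kN/m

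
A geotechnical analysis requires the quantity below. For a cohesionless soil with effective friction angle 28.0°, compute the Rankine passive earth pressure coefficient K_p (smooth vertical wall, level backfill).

2.77

K_p = (1 + sin φ)/(1 − sin φ) = tan²(45° + 28.0°/2) = 2.770.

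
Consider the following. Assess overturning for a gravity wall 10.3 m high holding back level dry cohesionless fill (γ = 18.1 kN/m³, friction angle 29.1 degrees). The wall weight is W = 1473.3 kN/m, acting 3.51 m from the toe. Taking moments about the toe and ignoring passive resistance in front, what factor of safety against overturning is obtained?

4.54

K_a = tan²(45° − 29.1°/2) = 0.3456.
P_a = ½K_aγH² = 0.5×0.3456×18.1×10.3² = 331.8 kN/m, acting at H/3 = 3.433 m above the base.
Overturning moment M_o = P_a × H/3 = 331.8 × 3.433 = 1139.
Resisting moment M_r = W × 3.51 = 1473.3 × 3.51 = 5171.
FS_overturning = M_r/M_o = 5171/1139 = 4.539.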